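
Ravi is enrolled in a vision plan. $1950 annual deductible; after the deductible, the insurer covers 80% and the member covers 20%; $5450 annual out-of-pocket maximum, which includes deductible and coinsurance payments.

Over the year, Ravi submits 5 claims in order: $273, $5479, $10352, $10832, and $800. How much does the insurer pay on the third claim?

$8281.60

Claim 1 ($273): fully absorbed by the deductible. Member owes $273 (running OOP $273). Insurer: $273 − $273 = $0.
Claim 2 ($5479): $1677 to deductible, leaving $3802; coinsurance $3802 × 20% = $760.40. Cost to member: $2437.40. OOP to date $2710.40. Insurer: $5479 − $2437.40 = $3041.60.
Claim 3 ($10352): deductible already satisfied, so member's share is 20% × $10352 = $2070.40. Cost to member: $2070.40. OOP to date $4780.80. Insurer: $10352 − $2070.40 = $8281.60.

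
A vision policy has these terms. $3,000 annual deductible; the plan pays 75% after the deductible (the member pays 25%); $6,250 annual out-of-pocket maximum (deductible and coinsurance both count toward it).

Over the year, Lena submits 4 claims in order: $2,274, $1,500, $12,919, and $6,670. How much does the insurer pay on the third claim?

$9,862.50

Claim 1 — $2,274: all of it applies to the deductible. Member owes $2,274 (running OOP $2,274). Insurer: $2,274 − $2,274 = $0.
Claim 2 — $1,500: $726 to deductible, leaving $774; member's 25% is $193.50. Member pays $919.50; OOP now $3,193.50. Insurer: $1,500 − $919.50 = $580.50.
Claim 3 — $12,919: deductible already satisfied, so member's share is 25% × $12,919 = $3,229.75. OOP would hit $6,423.25 > $6,250, so the cap limits the member to $6,250 − $3,193.50 = $3,056.50. Plan pays $12,919 − $3,056.50 = $9,862.50.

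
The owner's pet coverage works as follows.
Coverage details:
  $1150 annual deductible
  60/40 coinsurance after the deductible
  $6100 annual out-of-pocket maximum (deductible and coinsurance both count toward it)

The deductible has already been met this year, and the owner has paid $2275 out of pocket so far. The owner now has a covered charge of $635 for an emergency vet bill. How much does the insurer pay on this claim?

With the deductible met, the entire $635 is subject to coinsurance.
Coinsurance: $635 × 40% = $254.
Cumulative spending $2275 + $254 = $2529 stays under the $6100 maximum.
Insurer pays the balance: $635 − $254 = $381.

$381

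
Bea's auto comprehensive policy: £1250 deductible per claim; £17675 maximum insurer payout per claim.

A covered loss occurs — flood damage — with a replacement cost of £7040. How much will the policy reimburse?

Less the £1250 deductible: £7040 − £1250 = £5790.
£5790 ≤ £17675, so the limit doesn't bind; insurer pays £5790.

£5790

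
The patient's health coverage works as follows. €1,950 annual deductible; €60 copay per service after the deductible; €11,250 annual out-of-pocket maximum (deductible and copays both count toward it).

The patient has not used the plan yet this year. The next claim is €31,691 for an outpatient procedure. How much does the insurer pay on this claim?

€29,681

The full €1,950 deductible is still open; €1,950 of this bill applies to it.
After the €1,950 deductible portion, €31,691 − €1,950 = €29,741 is subject to the copay.
Copay on this service: €60.
Patient responsibility before any cap: €1,950 + €60 = €2,010.
Cumulative spending €0 + €2,010 = €2,010 stays under the €11,250 maximum.
The plan picks up €31,691 − €2,010 = €29,681.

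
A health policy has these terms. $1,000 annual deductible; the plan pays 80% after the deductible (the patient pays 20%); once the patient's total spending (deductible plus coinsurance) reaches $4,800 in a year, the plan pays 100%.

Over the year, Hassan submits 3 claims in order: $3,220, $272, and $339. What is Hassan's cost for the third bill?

$67.80

#1 ($3,220): $1,000 finishes the deductible; $2,220 goes to coinsurance; patient's 20% is $444. Patient owes $1,444 (running OOP $1,444).
#2 ($272): 20% coinsurance on $272 = $54.40. Cost to patient: $54.40. OOP to date $1,498.40.
#3 ($339): deductible already satisfied, so patient's share is 20% × $339 = $67.80. Patient owes $67.80 (running OOP $1,566.20).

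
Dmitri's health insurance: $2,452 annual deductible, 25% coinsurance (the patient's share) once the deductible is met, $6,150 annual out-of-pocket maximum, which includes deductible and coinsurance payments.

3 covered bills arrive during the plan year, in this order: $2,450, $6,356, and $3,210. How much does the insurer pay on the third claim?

$2,407.50

#1 ($2,450): fully absorbed by the deductible. Patient pays $2,450; OOP now $2,450. Insurer: $2,450 − $2,450 = $0.
#2 ($6,356): deductible takes $2, $6,354 remains; 25% of $6,354 = $1,588.50. Cost to patient: $1,590.50. OOP to date $4,040.50. Plan pays $6,356 − $1,590.50 = $4,765.50.
#3 ($3,210): deductible met; 25% of $3,210 = $802.50. Patient owes $802.50 (running OOP $4,843). Insurer: $3,210 − $802.50 = $2,407.50.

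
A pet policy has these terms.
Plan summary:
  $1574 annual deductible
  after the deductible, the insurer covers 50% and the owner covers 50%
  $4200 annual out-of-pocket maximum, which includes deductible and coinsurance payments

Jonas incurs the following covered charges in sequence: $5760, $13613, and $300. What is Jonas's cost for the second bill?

$533

Claim 1 — $5760: deductible takes $1574, $4186 remains; coinsurance $4186 × 50% = $2093. Owner pays $3667; OOP now $3667.
Claim 2 — $13613: 50% coinsurance on $13613 = $6806.50. Adding that to $3667 gives $10473.50, past the $4200 cap; owner pays only $4200 − $3667 = $533.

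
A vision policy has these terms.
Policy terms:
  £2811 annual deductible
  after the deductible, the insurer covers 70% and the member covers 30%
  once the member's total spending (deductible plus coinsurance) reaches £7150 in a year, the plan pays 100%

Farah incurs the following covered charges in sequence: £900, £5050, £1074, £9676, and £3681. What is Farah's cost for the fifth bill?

Bill 1, £900: all of it applies to the deductible. Cost to member: £900. OOP to date £900.
Bill 2, £5050: £1911 to deductible, leaving £3139; member's 30% is £941.70. Member pays £2852.70; OOP now £3752.70.
Bill 3, £1074: deductible met; 30% of £1074 = £322.20. Member pays £322.20; OOP now £4074.90.
Bill 4, £9676: 30% coinsurance on £9676 = £2902.80. Member owes £2902.80 (running OOP £6977.70).
Bill 5, £3681: 30% coinsurance on £3681 = £1104.30. That would push OOP to £8082, over the £7150 cap, so member pays £7150 − £6977.70 = £172.30.

£172.30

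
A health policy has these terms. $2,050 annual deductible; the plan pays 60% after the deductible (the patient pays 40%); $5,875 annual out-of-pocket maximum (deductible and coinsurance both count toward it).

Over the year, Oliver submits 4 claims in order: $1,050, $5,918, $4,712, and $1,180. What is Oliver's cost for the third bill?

Claim 1 ($1,050): fully absorbed by the deductible. Patient owes $1,050 (running OOP $1,050).
Claim 2 ($5,918): $1,000 finishes the deductible; $4,918 goes to coinsurance; patient's 40% is $1,967.20. Patient owes $2,967.20 (running OOP $4,017.20).
Claim 3 ($4,712): deductible already satisfied, so patient's share is 40% × $4,712 = $1,884.80. That would push OOP to $5,902, over the $5,875 cap, so patient pays $5,875 − $4,017.20 = $1,857.80.

$1,857.80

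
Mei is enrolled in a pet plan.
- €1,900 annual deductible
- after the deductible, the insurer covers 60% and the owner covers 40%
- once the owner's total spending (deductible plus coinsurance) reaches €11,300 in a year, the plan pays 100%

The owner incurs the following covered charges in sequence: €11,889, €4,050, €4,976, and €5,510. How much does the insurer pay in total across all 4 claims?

€15,125

Claim 1 (€11,889): €1,900 finishes the deductible; €9,989 goes to coinsurance; owner's 40% is €3,995.60. Owner pays €5,895.60; OOP now €5,895.60. Insurer: €11,889 − €5,895.60 = €5,993.40.
Claim 2 (€4,050): deductible already satisfied, so owner's share is 40% × €4,050 = €1,620. Owner pays €1,620; OOP now €7,515.60. Plan pays €4,050 − €1,620 = €2,430.
Claim 3 (€4,976): 40% coinsurance on €4,976 = €1,990.40. Cost to owner: €1,990.40. OOP to date €9,506. Insurer: €4,976 − €1,990.40 = €2,985.60.
Claim 4 (€5,510): deductible already satisfied, so owner's share is 40% × €5,510 = €2,204. That would push OOP to €11,710, over the €11,300 cap, so owner pays €11,300 − €9,506 = €1,794. Insurer: €5,510 − €1,794 = €3,716.
Insurer total = bills − owner's total = €26,425 − €11,300 = €15,125.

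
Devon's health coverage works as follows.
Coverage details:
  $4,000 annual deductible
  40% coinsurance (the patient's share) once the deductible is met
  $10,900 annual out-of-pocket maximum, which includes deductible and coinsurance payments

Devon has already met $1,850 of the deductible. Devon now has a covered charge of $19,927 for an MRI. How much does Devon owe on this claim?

$9,050

Deductible still to meet: $4,000 − $1,850 = $2,150.
That leaves $19,927 − $2,150 = $17,777 for coinsurance.
Patient's 40% share of $17,777 is $7,110.80.
That puts the patient's cost at $2,150 + $7,110.80 = $9,260.80 before any cap.
Adding $9,260.80 to the $1,850 already spent would give $11,110.80, which exceeds the $10,900 cap; the patient pays just $10,900 − $1,850 = $9,050.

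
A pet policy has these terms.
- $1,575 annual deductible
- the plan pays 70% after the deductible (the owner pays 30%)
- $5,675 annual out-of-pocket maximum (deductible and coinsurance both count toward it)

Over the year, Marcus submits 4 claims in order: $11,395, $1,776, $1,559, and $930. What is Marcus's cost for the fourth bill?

Claim 1 ($11,395): $1,575 to deductible, leaving $9,820; coinsurance $9,820 × 30% = $2,946. Cost to owner: $4,521. OOP to date $4,521.
Claim 2 ($1,776): deductible already satisfied, so owner's share is 30% × $1,776 = $532.80. Owner owes $532.80 (running OOP $5,053.80).
Claim 3 ($1,559): deductible met; 30% of $1,559 = $467.70. Cost to owner: $467.70. OOP to date $5,521.50.
Claim 4 ($930): deductible met; 30% of $930 = $279. That would push OOP to $5,800.50, over the $5,675 cap, so owner pays $5,675 − $5,521.50 = $153.50.

$153.50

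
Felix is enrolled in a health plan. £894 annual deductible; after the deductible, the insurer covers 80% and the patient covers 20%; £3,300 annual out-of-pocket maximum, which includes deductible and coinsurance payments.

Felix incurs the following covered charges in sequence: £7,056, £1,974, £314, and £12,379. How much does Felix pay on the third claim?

£62.80

Claim 1 — £7,056: £894 to deductible, leaving £6,162; coinsurance £6,162 × 20% = £1,232.40. Cost to patient: £2,126.40. OOP to date £2,126.40.
Claim 2 — £1,974: 20% coinsurance on £1,974 = £394.80. Patient pays £394.80; OOP now £2,521.20.
Claim 3 — £314: deductible met; 20% of £314 = £62.80. Cost to patient: £62.80. OOP to date £2,584.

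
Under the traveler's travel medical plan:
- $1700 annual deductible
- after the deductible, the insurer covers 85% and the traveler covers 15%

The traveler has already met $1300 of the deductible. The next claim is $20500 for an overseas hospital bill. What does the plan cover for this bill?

$17085

Remaining deductible: $1700 − $1300 = $400.
The remaining $20100 (= $20500 − $400) moves to coinsurance.
Coinsurance: $20100 × 15% = $3015.
That puts the traveler's cost at $400 + $3015 = $3415.
The insurer covers the remainder: $20500 − $3415 = $17085.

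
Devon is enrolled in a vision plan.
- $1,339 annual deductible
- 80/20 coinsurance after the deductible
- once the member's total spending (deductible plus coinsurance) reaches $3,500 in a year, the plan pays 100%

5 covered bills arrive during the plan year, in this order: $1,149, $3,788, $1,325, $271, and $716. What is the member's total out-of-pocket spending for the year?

$2,521

Bill 1, $1,149: entire amount goes to the deductible. Cost to member: $1,149. OOP to date $1,149.
Bill 2, $3,788: $190 to deductible, leaving $3,598; member's 20% is $719.60. Member owes $909.60 (running OOP $2,058.60).
Bill 3, $1,325: 20% coinsurance on $1,325 = $265. Member owes $265 (running OOP $2,323.60).
Bill 4, $271: deductible already satisfied, so member's share is 20% × $271 = $54.20. Member owes $54.20 (running OOP $2,377.80).
Bill 5, $716: 20% coinsurance on $716 = $143.20. Member owes $143.20 (running OOP $2,521).
Total paid by the member: $1,149 + $909.60 + $265 + $54.20 + $143.20 = $2,521.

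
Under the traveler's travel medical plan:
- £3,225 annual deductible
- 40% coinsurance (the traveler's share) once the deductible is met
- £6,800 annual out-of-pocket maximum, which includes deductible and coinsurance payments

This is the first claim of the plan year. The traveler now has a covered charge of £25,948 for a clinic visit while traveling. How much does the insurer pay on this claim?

£19,148

The full £3,225 deductible is still open; £3,225 of this bill applies to it.
That leaves £25,948 − £3,225 = £22,723 for coinsurance.
Traveler's 40% share of £22,723 is £9,089.20.
So the traveler owes £3,225 + £9,089.20 = £12,314.20 before any cap.
Adding £12,314.20 to the £0 already spent would give £12,314.20, which exceeds the £6,800 cap; the traveler pays just £6,800 − £0 = £6,800.
The insurer covers the remainder: £25,948 − £6,800 = £19,148.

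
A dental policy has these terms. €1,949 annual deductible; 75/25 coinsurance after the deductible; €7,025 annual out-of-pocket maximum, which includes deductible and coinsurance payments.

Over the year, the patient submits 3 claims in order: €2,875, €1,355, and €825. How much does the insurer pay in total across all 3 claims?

€2,329.50

Claim 1 — €2,875: €1,949 finishes the deductible; €926 goes to coinsurance; patient's 25% is €231.50. Patient pays €2,180.50; OOP now €2,180.50. Insurer: €2,875 − €2,180.50 = €694.50.
Claim 2 — €1,355: deductible met; 25% of €1,355 = €338.75. Cost to patient: €338.75. OOP to date €2,519.25. Plan pays €1,355 − €338.75 = €1,016.25.
Claim 3 — €825: 25% coinsurance on €825 = €206.25. Patient owes €206.25 (running OOP €2,725.50). Insurer: €825 − €206.25 = €618.75.
Insurer total: €694.50 + €1,016.25 + €618.75 = €2,329.50.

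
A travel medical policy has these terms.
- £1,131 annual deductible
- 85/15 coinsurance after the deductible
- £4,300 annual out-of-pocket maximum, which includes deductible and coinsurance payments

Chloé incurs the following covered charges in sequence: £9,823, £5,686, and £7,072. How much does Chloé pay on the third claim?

Claim 1 — £9,823: deductible takes £1,131, £8,692 remains; 15% of £8,692 = £1,303.80. Traveler pays £2,434.80; OOP now £2,434.80.
Claim 2 — £5,686: 15% coinsurance on £5,686 = £852.90. Traveler pays £852.90; OOP now £3,287.70.
Claim 3 — £7,072: deductible already satisfied, so traveler's share is 15% × £7,072 = £1,060.80. Adding that to £3,287.70 gives £4,348.50, past the £4,300 cap; traveler pays only £4,300 − £3,287.70 = £1,012.30.

£1,012.30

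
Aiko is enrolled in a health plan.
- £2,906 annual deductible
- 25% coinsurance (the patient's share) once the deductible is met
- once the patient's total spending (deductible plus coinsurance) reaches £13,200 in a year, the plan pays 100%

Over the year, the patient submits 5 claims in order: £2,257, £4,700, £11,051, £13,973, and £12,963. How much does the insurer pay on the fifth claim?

Claim 1 (£2,257): entire amount goes to the deductible. Patient owes £2,257 (running OOP £2,257). Plan pays £2,257 − £2,257 = £0.
Claim 2 (£4,700): £649 to deductible, leaving £4,051; 25% of £4,051 = £1,012.75. Patient pays £1,661.75; OOP now £3,918.75. Plan pays £4,700 − £1,661.75 = £3,038.25.
Claim 3 (£11,051): 25% coinsurance on £11,051 = £2,762.75. Cost to patient: £2,762.75. OOP to date £6,681.50. Insurer: £11,051 − £2,762.75 = £8,288.25.
Claim 4 (£13,973): 25% coinsurance on £13,973 = £3,493.25. Patient owes £3,493.25 (running OOP £10,174.75). Plan pays £13,973 − £3,493.25 = £10,479.75.
Claim 5 (£12,963): deductible met; 25% of £12,963 = £3,240.75. That would push OOP to £13,415.50, over the £13,200 cap, so patient pays £13,200 − £10,174.75 = £3,025.25. Insurer: £12,963 − £3,025.25 = £9,937.75.

£9,937.75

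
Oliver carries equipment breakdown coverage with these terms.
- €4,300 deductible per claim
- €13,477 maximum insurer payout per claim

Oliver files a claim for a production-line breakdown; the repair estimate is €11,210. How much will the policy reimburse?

€6,910

Less the €4,300 deductible: €11,210 − €4,300 = €6,910.
€6,910 is within the €13,477 limit, so the insurer pays €6,910.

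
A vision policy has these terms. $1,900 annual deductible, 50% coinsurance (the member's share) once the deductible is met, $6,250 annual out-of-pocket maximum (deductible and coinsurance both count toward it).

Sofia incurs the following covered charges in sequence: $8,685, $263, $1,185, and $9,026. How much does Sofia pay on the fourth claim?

$233.50

Claim 1 — $8,685: deductible takes $1,900, $6,785 remains; coinsurance $6,785 × 50% = $3,392.50. Member pays $5,292.50; OOP now $5,292.50.
Claim 2 — $263: 50% coinsurance on $263 = $131.50. Member pays $131.50; OOP now $5,424.
Claim 3 — $1,185: deductible met; 50% of $1,185 = $592.50. Member owes $592.50 (running OOP $6,016.50).
Claim 4 — $9,026: deductible already satisfied, so member's share is 50% × $9,026 = $4,513. That would push OOP to $10,529.50, over the $6,250 cap, so member pays $6,250 − $6,016.50 = $233.50.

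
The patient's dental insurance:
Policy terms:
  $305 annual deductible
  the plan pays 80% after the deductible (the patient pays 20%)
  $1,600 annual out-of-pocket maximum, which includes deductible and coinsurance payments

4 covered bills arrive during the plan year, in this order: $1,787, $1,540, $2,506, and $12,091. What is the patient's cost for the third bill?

$501.20

Bill 1, $1,787: $305 finishes the deductible; $1,482 goes to coinsurance; coinsurance $1,482 × 20% = $296.40. Cost to patient: $601.40. OOP to date $601.40.
Bill 2, $1,540: deductible already satisfied, so patient's share is 20% × $1,540 = $308. Patient pays $308; OOP now $909.40.
Bill 3, $2,506: deductible already satisfied, so patient's share is 20% × $2,506 = $501.20. Patient owes $501.20 (running OOP $1,410.60).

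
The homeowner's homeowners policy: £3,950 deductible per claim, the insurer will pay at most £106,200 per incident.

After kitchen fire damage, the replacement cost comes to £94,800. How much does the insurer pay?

£90,850

After the deductible, £94,800 − £3,950 = £90,850 remains.
£90,850 ≤ £106,200, so the limit doesn't bind; insurer pays £90,850.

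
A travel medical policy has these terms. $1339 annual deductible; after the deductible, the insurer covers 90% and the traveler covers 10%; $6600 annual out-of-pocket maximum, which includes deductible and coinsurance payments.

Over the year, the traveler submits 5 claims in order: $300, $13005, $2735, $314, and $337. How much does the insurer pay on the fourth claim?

$282.60

Bill 1, $300: fully absorbed by the deductible. Traveler owes $300 (running OOP $300). Plan pays $300 − $300 = $0.
Bill 2, $13005: deductible takes $1039, $11966 remains; 10% of $11966 = $1196.60. Cost to traveler: $2235.60. OOP to date $2535.60. Insurer: $13005 − $2235.60 = $10769.40.
Bill 3, $2735: deductible met; 10% of $2735 = $273.50. Traveler owes $273.50 (running OOP $2809.10). Insurer: $2735 − $273.50 = $2461.50.
Bill 4, $314: deductible already satisfied, so traveler's share is 10% × $314 = $31.40. Cost to traveler: $31.40. OOP to date $2840.50. Insurer: $314 − $31.40 = $282.60.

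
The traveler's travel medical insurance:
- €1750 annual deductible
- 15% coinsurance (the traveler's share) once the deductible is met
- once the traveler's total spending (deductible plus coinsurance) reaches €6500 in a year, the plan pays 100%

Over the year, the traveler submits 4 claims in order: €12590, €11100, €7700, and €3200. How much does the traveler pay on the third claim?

€1155

Bill 1, €12590: €1750 to deductible, leaving €10840; coinsurance €10840 × 15% = €1626. Cost to traveler: €3376. OOP to date €3376.
Bill 2, €11100: 15% coinsurance on €11100 = €1665. Traveler pays €1665; OOP now €5041.
Bill 3, €7700: 15% coinsurance on €7700 = €1155. Traveler owes €1155 (running OOP €6196).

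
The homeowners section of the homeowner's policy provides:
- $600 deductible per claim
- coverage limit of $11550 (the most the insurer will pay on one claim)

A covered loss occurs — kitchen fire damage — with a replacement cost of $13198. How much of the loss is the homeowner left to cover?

$1648

After the deductible, $13198 − $600 = $12598 remains.
Since $12598 > $11550, the payout is capped at $11550.
The homeowner bears the rest of the original loss: $13198 − $11550 = $1648.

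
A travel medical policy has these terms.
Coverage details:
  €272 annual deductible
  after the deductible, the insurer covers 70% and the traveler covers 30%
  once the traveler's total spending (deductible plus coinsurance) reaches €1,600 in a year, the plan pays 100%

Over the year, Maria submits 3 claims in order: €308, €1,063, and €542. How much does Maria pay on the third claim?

#1 (€308): €272 to deductible, leaving €36; traveler's 30% is €10.80. Traveler owes €282.80 (running OOP €282.80).
#2 (€1,063): 30% coinsurance on €1,063 = €318.90. Cost to traveler: €318.90. OOP to date €601.70.
#3 (€542): 30% coinsurance on €542 = €162.60. Traveler pays €162.60; OOP now €764.30.

€162.60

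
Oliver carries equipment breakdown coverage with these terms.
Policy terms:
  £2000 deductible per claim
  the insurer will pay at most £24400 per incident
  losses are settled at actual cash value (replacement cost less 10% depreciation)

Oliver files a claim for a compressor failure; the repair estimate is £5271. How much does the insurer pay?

Actual cash value after 10% depreciation: £5271 × 90% = £4743.90.
After the deductible, £4743.90 − £2000 = £2743.90 remains.
£2743.90 is within the £24400 limit, so the insurer pays £2743.90.

£2743.90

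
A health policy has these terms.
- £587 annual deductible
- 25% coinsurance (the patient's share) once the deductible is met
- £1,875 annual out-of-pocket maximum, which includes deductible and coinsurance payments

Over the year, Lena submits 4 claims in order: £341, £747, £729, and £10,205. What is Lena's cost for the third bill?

£182.25

Bill 1, £341: entire amount goes to the deductible. Patient pays £341; OOP now £341.
Bill 2, £747: £246 finishes the deductible; £501 goes to coinsurance; 25% of £501 = £125.25. Cost to patient: £371.25. OOP to date £712.25.
Bill 3, £729: deductible met; 25% of £729 = £182.25. Cost to patient: £182.25. OOP to date £894.50.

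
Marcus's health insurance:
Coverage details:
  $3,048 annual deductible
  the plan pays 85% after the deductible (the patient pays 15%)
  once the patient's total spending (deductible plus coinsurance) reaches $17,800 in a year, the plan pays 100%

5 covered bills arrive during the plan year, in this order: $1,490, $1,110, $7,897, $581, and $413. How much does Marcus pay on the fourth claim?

$87.15

Claim 1 — $1,490: all of it applies to the deductible. Patient pays $1,490; OOP now $1,490.
Claim 2 — $1,110: fully absorbed by the deductible. Patient owes $1,110 (running OOP $2,600).
Claim 3 — $7,897: deductible takes $448, $7,449 remains; 15% of $7,449 = $1,117.35. Cost to patient: $1,565.35. OOP to date $4,165.35.
Claim 4 — $581: deductible met; 15% of $581 = $87.15. Patient owes $87.15 (running OOP $4,252.50).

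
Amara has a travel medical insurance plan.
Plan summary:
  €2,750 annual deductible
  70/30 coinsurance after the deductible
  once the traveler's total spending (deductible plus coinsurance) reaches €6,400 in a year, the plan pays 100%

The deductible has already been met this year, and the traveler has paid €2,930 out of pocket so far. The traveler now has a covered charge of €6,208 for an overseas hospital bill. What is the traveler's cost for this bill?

€1,862.40

The deductible is already satisfied, so the full bill goes to coinsurance.
Traveler's 30% share of €6,208 is €1,862.40.
Cumulative spending €2,930 + €1,862.40 = €4,792.40 stays under the €6,400 maximum.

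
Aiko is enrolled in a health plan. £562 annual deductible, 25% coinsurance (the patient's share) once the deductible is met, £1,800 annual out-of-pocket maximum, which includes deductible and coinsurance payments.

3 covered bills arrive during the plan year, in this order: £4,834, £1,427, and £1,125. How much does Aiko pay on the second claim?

£170

Bill 1, £4,834: £562 to deductible, leaving £4,272; patient's 25% is £1,068. Cost to patient: £1,630. OOP to date £1,630.
Bill 2, £1,427: deductible met; 25% of £1,427 = £356.75. OOP would hit £1,986.75 > £1,800, so the cap limits the patient to £1,800 − £1,630 = £170.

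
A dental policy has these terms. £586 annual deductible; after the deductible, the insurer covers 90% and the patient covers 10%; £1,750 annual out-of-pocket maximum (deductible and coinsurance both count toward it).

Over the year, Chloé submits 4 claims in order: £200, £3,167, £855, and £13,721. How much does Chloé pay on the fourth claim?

£800.40

Claim 1 (£200): all of it applies to the deductible. Patient pays £200; OOP now £200.
Claim 2 (£3,167): £386 finishes the deductible; £2,781 goes to coinsurance; 10% of £2,781 = £278.10. Cost to patient: £664.10. OOP to date £864.10.
Claim 3 (£855): deductible already satisfied, so patient's share is 10% × £855 = £85.50. Patient owes £85.50 (running OOP £949.60).
Claim 4 (£13,721): deductible met; 10% of £13,721 = £1,372.10. That would push OOP to £2,321.70, over the £1,750 cap, so patient pays £1,750 − £949.60 = £800.40.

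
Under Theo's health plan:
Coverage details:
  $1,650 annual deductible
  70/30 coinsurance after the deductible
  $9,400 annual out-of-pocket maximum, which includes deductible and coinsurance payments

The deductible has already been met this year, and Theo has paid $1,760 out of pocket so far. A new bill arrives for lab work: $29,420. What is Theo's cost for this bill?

The deductible is already satisfied, so the full bill goes to coinsurance.
Patient's 30% share of $29,420 is $8,826.
That would bring total out-of-pocket to $10,586, past the $9,400 cap. The patient is capped at $9,400 − $1,760 = $7,640 on this claim.

$7,640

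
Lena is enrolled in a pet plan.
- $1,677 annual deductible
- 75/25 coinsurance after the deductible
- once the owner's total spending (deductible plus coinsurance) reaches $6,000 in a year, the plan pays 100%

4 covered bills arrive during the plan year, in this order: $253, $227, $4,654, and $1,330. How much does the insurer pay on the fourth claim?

$997.50

Claim 1 ($253): fully absorbed by the deductible. Owner owes $253 (running OOP $253). Insurer: $253 − $253 = $0.
Claim 2 ($227): all of it applies to the deductible. Cost to owner: $227. OOP to date $480. Plan pays $227 − $227 = $0.
Claim 3 ($4,654): deductible takes $1,197, $3,457 remains; coinsurance $3,457 × 25% = $864.25. Cost to owner: $2,061.25. OOP to date $2,541.25. Insurer: $4,654 − $2,061.25 = $2,592.75.
Claim 4 ($1,330): 25% coinsurance on $1,330 = $332.50. Owner pays $332.50; OOP now $2,873.75. Insurer: $1,330 − $332.50 = $997.50.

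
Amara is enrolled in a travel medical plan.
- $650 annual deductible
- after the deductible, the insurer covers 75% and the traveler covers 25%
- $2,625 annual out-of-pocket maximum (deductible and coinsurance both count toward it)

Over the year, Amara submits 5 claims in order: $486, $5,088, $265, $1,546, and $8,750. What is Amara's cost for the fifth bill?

$291.25

Claim 1 — $486: fully absorbed by the deductible. Traveler owes $486 (running OOP $486).
Claim 2 — $5,088: $164 finishes the deductible; $4,924 goes to coinsurance; 25% of $4,924 = $1,231. Cost to traveler: $1,395. OOP to date $1,881.
Claim 3 — $265: 25% coinsurance on $265 = $66.25. Cost to traveler: $66.25. OOP to date $1,947.25.
Claim 4 — $1,546: deductible already satisfied, so traveler's share is 25% × $1,546 = $386.50. Cost to traveler: $386.50. OOP to date $2,333.75.
Claim 5 — $8,750: deductible already satisfied, so traveler's share is 25% × $8,750 = $2,187.50. That would push OOP to $4,521.25, over the $2,625 cap, so traveler pays $2,625 − $2,333.75 = $291.25.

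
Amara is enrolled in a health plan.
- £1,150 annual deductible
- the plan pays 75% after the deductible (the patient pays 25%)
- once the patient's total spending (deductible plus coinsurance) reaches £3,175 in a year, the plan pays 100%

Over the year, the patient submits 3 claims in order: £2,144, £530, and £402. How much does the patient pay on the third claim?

£100.50

Claim 1 (£2,144): deductible takes £1,150, £994 remains; coinsurance £994 × 25% = £248.50. Patient pays £1,398.50; OOP now £1,398.50.
Claim 2 (£530): deductible already satisfied, so patient's share is 25% × £530 = £132.50. Cost to patient: £132.50. OOP to date £1,531.
Claim 3 (£402): deductible met; 25% of £402 = £100.50. Patient owes £100.50 (running OOP £1,631.50).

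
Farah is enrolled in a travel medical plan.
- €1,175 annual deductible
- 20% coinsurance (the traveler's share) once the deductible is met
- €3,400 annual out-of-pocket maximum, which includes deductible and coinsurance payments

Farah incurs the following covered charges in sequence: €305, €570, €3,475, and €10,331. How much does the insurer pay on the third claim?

Claim 1 — €305: entire amount goes to the deductible. Traveler pays €305; OOP now €305. Insurer: €305 − €305 = €0.
Claim 2 — €570: all of it applies to the deductible. Traveler owes €570 (running OOP €875). Insurer: €570 − €570 = €0.
Claim 3 — €3,475: €300 finishes the deductible; €3,175 goes to coinsurance; traveler's 20% is €635. Traveler pays €935; OOP now €1,810. Insurer: €3,475 − €935 = €2,540.

€2,540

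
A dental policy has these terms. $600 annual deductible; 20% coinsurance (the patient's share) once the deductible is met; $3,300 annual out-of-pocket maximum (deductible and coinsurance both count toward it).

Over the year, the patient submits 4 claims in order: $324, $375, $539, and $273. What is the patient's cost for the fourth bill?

Claim 1 — $324: all of it applies to the deductible. Patient pays $324; OOP now $324.
Claim 2 — $375: $276 to deductible, leaving $99; patient's 20% is $19.80. Patient owes $295.80 (running OOP $619.80).
Claim 3 — $539: deductible already satisfied, so patient's share is 20% × $539 = $107.80. Patient pays $107.80; OOP now $727.60.
Claim 4 — $273: 20% coinsurance on $273 = $54.60. Patient owes $54.60 (running OOP $782.20).

$54.60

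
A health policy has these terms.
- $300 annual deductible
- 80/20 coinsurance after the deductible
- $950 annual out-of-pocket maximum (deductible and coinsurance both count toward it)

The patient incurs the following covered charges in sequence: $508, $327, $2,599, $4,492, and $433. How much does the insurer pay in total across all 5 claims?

#1 ($508): deductible takes $300, $208 remains; patient's 20% is $41.60. Patient owes $341.60 (running OOP $341.60). Plan pays $508 − $341.60 = $166.40.
#2 ($327): deductible met; 20% of $327 = $65.40. Patient owes $65.40 (running OOP $407). Insurer: $327 − $65.40 = $261.60.
#3 ($2,599): 20% coinsurance on $2,599 = $519.80. Cost to patient: $519.80. OOP to date $926.80. Insurer: $2,599 − $519.80 = $2,079.20.
#4 ($4,492): 20% coinsurance on $4,492 = $898.40. Adding that to $926.80 gives $1,825.20, past the $950 cap; patient pays only $950 − $926.80 = $23.20. Insurer: $4,492 − $23.20 = $4,468.80.
#5 ($433): 20% coinsurance on $433 = $86.60. That would push OOP to $1,036.60, over the $950 cap, so patient pays $950 − $950 = $0. Plan pays $433 − $0 = $433.
Insurer total = bills − patient's total = $8,359 − $950 = $7,409.

$7,409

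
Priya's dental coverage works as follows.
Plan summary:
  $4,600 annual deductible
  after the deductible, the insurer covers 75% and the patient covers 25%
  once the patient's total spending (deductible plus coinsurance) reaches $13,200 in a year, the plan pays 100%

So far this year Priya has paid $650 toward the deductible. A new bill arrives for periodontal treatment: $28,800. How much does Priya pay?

$10,162.50

Remaining deductible: $4,600 − $650 = $3,950.
The remaining $24,850 (= $28,800 − $3,950) moves to coinsurance.
Patient's 25% share of $24,850 is $6,212.50.
That puts the patient's cost at $3,950 + $6,212.50 = $10,162.50 before any cap.
Year-to-date out-of-pocket becomes $650 + $10,162.50 = $10,812.50, still under the $13,200 maximum, so no cap applies.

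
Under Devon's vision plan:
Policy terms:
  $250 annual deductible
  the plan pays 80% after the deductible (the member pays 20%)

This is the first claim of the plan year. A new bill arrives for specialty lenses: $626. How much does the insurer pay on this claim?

Deductible not yet touched, so the first $250 of the bill goes to the deductible.
The remaining $376 (= $626 − $250) moves to coinsurance.
Member's 20% share of $376 is $75.20.
That puts the member's cost at $250 + $75.20 = $325.20.
Insurer pays the balance: $626 − $325.20 = $300.80.

$300.80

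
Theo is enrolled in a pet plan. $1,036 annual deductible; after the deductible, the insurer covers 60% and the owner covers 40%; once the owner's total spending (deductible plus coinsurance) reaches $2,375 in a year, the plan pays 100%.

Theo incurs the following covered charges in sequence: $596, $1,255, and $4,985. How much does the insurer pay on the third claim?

#1 ($596): fully absorbed by the deductible. Owner owes $596 (running OOP $596). Insurer: $596 − $596 = $0.
#2 ($1,255): $440 to deductible, leaving $815; coinsurance $815 × 40% = $326. Cost to owner: $766. OOP to date $1,362. Plan pays $1,255 − $766 = $489.
#3 ($4,985): deductible met; 40% of $4,985 = $1,994. That would push OOP to $3,356, over the $2,375 cap, so owner pays $2,375 − $1,362 = $1,013. Plan pays $4,985 − $1,013 = $3,972.

$3,972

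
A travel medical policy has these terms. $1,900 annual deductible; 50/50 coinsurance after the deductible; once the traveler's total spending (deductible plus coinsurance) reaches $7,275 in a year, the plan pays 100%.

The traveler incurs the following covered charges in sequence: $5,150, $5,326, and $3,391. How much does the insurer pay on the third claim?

#1 ($5,150): deductible takes $1,900, $3,250 remains; traveler's 50% is $1,625. Cost to traveler: $3,525. OOP to date $3,525. Insurer: $5,150 − $3,525 = $1,625.
#2 ($5,326): 50% coinsurance on $5,326 = $2,663. Traveler pays $2,663; OOP now $6,188. Plan pays $5,326 − $2,663 = $2,663.
#3 ($3,391): 50% coinsurance on $3,391 = $1,695.50. That would push OOP to $7,883.50, over the $7,275 cap, so traveler pays $7,275 − $6,188 = $1,087. Insurer: $3,391 − $1,087 = $2,304.

$2,304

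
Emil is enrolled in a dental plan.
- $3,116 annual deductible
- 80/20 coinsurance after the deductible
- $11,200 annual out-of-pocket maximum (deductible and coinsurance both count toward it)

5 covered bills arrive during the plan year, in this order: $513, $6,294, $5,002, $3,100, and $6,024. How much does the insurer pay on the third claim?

Bill 1, $513: entire amount goes to the deductible. Cost to patient: $513. OOP to date $513. Insurer: $513 − $513 = $0.
Bill 2, $6,294: $2,603 finishes the deductible; $3,691 goes to coinsurance; 20% of $3,691 = $738.20. Patient pays $3,341.20; OOP now $3,854.20. Plan pays $6,294 − $3,341.20 = $2,952.80.
Bill 3, $5,002: 20% coinsurance on $5,002 = $1,000.40. Cost to patient: $1,000.40. OOP to date $4,854.60. Plan pays $5,002 − $1,000.40 = $4,001.60.

$4,001.60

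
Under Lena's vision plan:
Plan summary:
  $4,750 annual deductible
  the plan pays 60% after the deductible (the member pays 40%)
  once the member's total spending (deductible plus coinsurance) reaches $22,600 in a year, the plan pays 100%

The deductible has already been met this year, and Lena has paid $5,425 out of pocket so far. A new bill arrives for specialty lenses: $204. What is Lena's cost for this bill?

$81.60

With the deductible met, the entire $204 is subject to coinsurance.
40% of $204 = $81.60 falls to the member.
Cumulative spending $5,425 + $81.60 = $5,506.60 stays under the $22,600 maximum.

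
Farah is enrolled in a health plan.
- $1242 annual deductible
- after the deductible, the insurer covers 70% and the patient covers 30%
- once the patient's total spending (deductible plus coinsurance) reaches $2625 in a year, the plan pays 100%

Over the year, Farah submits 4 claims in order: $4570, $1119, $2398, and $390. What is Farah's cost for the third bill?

$48.90

Claim 1 — $4570: $1242 finishes the deductible; $3328 goes to coinsurance; coinsurance $3328 × 30% = $998.40. Cost to patient: $2240.40. OOP to date $2240.40.
Claim 2 — $1119: 30% coinsurance on $1119 = $335.70. Patient pays $335.70; OOP now $2576.10.
Claim 3 — $2398: deductible met; 30% of $2398 = $719.40. Adding that to $2576.10 gives $3295.50, past the $2625 cap; patient pays only $2625 − $2576.10 = $48.90.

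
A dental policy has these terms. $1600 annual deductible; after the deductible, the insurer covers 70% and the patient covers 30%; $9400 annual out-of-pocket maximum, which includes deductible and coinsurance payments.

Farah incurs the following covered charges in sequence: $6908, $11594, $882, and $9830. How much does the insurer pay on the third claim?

$617.40

#1 ($6908): $1600 finishes the deductible; $5308 goes to coinsurance; 30% of $5308 = $1592.40. Cost to patient: $3192.40. OOP to date $3192.40. Insurer: $6908 − $3192.40 = $3715.60.
#2 ($11594): deductible met; 30% of $11594 = $3478.20. Patient pays $3478.20; OOP now $6670.60. Insurer: $11594 − $3478.20 = $8115.80.
#3 ($882): deductible met; 30% of $882 = $264.60. Cost to patient: $264.60. OOP to date $6935.20. Plan pays $882 − $264.60 = $617.40.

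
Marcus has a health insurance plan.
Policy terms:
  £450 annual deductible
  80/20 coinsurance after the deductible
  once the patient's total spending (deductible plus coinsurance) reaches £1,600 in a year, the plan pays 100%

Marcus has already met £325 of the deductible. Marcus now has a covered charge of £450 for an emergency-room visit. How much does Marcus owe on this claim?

£190

Deductible still to meet: £450 − £325 = £125.
The remaining £325 (= £450 − £125) moves to coinsurance.
Patient's 20% share of £325 is £65.
So the patient owes £125 + £65 = £190 before any cap.
Cumulative spending £325 + £190 = £515 stays under the £1,600 maximum.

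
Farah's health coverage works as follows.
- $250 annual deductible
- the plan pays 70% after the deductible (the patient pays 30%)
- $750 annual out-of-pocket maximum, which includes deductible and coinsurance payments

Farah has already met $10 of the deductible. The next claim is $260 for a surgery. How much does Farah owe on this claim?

$246

$10 of the $250 deductible is already met, leaving $240.
That leaves $260 − $240 = $20 for coinsurance.
Coinsurance: $20 × 30% = $6.
Patient responsibility before any cap: $240 + $6 = $246.
Year-to-date out-of-pocket becomes $10 + $246 = $256, still under the $750 maximum, so no cap applies.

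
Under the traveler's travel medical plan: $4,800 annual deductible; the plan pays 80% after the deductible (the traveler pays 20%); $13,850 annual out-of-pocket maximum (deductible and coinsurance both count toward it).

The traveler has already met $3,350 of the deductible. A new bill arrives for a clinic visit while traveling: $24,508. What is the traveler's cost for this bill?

Remaining deductible: $4,800 − $3,350 = $1,450.
That leaves $24,508 − $1,450 = $23,058 for coinsurance.
Coinsurance: $23,058 × 20% = $4,611.60.
Traveler responsibility before any cap: $1,450 + $4,611.60 = $6,061.60.
Total out-of-pocket so far would be $3,350 + $6,061.60 = $9,411.60, below the $13,850 cap — no reduction.

$6,061.60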